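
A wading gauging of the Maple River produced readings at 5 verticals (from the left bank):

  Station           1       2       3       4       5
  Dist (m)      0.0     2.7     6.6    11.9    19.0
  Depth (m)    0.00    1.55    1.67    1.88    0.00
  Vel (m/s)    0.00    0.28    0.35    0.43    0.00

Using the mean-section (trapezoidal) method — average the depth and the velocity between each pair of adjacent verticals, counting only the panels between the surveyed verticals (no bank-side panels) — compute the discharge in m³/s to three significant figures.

Panel 1-2: Δb = 2.7 m, d̄ = (0.00+1.55)/2 = 0.775, v̄ = (0.00+0.28)/2 = 0.14 → q = 2.7×0.775×0.14 = 0.2930 m³/s
Panel 2-3: Δb = 3.9 m, d̄ = (1.55+1.67)/2 = 1.61, v̄ = (0.28+0.35)/2 = 0.315 → q = 3.9×1.61×0.315 = 1.978 m³/s
Panel 3-4: Δb = 5.3 m, d̄ = (1.67+1.88)/2 = 1.775, v̄ = (0.35+0.43)/2 = 0.39 → q = 5.3×1.775×0.39 = 3.669 m³/s
Panel 4-5: Δb = 7.1 m, d̄ = (1.88+0.00)/2 = 0.94, v̄ = (0.43+0.00)/2 = 0.215 → q = 7.1×0.94×0.215 = 1.435 m³/s
Q = Σ q = 7.375 m³/s

7.37 m³/s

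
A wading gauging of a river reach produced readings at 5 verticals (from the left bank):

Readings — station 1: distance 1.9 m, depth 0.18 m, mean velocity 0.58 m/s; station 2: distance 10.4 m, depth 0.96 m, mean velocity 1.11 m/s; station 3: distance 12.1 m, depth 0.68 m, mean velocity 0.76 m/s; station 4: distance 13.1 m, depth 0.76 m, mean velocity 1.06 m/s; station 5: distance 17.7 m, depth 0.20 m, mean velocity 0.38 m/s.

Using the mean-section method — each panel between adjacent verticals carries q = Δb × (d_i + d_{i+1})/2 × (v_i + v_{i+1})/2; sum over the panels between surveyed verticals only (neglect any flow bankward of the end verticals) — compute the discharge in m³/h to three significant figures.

27500 m³/h

Panel 1-2: Δb = 8.5 m, d̄ = (0.18+0.96)/2 = 0.57, v̄ = (0.58+1.11)/2 = 0.845 → q = 8.5×0.57×0.845 = 4.094 m³/s
Panel 2-3: Δb = 1.7 m, d̄ = (0.96+0.68)/2 = 0.82, v̄ = (1.11+0.76)/2 = 0.935 → q = 1.7×0.82×0.935 = 1.303 m³/s
Panel 3-4: Δb = 1 m, d̄ = (0.68+0.76)/2 = 0.72, v̄ = (0.76+1.06)/2 = 0.91 → q = 1×0.72×0.91 = 0.6552 m³/s
Panel 4-5: Δb = 4.6 m, d̄ = (0.76+0.20)/2 = 0.48, v̄ = (1.06+0.38)/2 = 0.72 → q = 4.6×0.48×0.72 = 1.590 m³/s
Q = Σ q = 7.642 m³/s
= 7.642 × 3600 = 27510 m³/h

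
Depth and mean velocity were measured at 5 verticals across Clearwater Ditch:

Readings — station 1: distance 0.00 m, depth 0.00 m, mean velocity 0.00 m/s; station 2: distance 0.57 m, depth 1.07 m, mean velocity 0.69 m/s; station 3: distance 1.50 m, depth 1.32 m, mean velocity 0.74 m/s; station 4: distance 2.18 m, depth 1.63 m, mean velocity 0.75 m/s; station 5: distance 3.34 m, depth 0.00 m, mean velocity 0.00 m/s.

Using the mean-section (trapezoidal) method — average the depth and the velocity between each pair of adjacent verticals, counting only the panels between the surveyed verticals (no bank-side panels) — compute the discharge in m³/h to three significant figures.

Panel 1-2: Δb = 0.57 m, d̄ = (0.00+1.07)/2 = 0.535, v̄ = (0.00+0.69)/2 = 0.345 → q = 0.57×0.535×0.345 = 0.1052 m³/s
Panel 2-3: Δb = 0.93 m, d̄ = (1.07+1.32)/2 = 1.195, v̄ = (0.69+0.74)/2 = 0.715 → q = 0.93×1.195×0.715 = 0.7946 m³/s
Panel 3-4: Δb = 0.68 m, d̄ = (1.32+1.63)/2 = 1.475, v̄ = (0.74+0.75)/2 = 0.745 → q = 0.68×1.475×0.745 = 0.7472 m³/s
Panel 4-5: Δb = 1.16 m, d̄ = (1.63+0.00)/2 = 0.815, v̄ = (0.75+0.00)/2 = 0.375 → q = 1.16×0.815×0.375 = 0.3545 m³/s
Q = Σ q = 2.002 m³/s
= 2.002 × 3600 = 7206 m³/h

7210 m³/h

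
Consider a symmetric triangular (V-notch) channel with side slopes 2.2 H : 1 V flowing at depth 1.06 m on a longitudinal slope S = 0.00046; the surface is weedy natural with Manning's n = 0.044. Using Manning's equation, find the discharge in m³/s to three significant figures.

0.741 m³/s

A = z·y² = 2.2×1.06² = 2.472 m²
P = 2y√(1+z²) = 2×1.06×√(1+2.2²) = 5.123 m
R = A/P = 2.472/5.123 = 0.4825 m
Q = (1/n)·A·R^(2/3)·S^(1/2) = (1/0.044) × 2.472 × 0.4825^(2/3) × 0.00046^(1/2) = 0.7412 m³/s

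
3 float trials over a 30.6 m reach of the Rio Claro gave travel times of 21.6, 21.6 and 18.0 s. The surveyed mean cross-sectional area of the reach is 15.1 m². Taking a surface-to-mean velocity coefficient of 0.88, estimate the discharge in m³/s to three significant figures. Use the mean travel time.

t̄ = (21.6 + 21.6 + 18.0) / 3 = 20.4 s
v_surface = L / t̄ = 30.6 / 20.4 = 1.500 m/s
v_mean = 0.88 × 1.500 = 1.320 m/s
Q = A × v_mean = 15.1 × 1.320 = 19.93 m³/s

19.9 m³/s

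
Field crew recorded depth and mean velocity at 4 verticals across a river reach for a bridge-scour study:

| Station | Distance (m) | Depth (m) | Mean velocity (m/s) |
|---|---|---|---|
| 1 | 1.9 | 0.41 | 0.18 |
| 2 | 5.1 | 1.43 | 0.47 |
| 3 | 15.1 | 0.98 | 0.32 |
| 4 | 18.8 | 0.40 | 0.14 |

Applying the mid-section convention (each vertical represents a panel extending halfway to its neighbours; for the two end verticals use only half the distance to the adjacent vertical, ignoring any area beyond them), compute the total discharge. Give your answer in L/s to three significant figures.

w_1 = (5.1 − 1.9)/2 = 1.6 m; q_1 = 0.18 × 0.41 × 1.6 = 0.1181 m³/s
w_2 = (15.1 − 1.9)/2 = 6.6 m; q_2 = 0.47 × 1.43 × 6.6 = 4.436 m³/s
w_3 = (18.8 − 5.1)/2 = 6.85 m; q_3 = 0.32 × 0.98 × 6.85 = 2.148 m³/s
w_4 = (18.8 − 15.1)/2 = 1.85 m; q_4 = 0.14 × 0.40 × 1.85 = 0.1036 m³/s
Q = Σ qᵢ = 6.806 m³/s
= 6.806 × 1000 = 6806 L/s

6810 L/s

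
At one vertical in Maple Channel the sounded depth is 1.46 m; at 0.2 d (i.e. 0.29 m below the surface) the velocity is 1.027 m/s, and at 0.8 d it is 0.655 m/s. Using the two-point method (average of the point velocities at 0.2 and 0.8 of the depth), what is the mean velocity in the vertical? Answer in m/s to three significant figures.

0.841 m/s

v̄ = (1.027 + 0.655) / 2 = 0.8410 m/s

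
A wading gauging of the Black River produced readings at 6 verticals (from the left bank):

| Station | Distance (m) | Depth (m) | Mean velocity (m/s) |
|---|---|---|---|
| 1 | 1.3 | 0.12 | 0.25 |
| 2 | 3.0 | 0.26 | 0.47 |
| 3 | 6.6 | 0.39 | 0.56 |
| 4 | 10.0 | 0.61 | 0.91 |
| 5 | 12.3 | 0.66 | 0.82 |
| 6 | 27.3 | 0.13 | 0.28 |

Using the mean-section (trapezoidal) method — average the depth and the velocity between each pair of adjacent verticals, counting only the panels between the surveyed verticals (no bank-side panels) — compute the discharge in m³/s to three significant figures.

6.49 m³/s

Panel 1-2: Δb = 1.7 m, d̄ = (0.12+0.26)/2 = 0.19, v̄ = (0.25+0.47)/2 = 0.36 → q = 1.7×0.19×0.36 = 0.1163 m³/s
Panel 2-3: Δb = 3.6 m, d̄ = (0.26+0.39)/2 = 0.325, v̄ = (0.47+0.56)/2 = 0.515 → q = 3.6×0.325×0.515 = 0.6026 m³/s
Panel 3-4: Δb = 3.4 m, d̄ = (0.39+0.61)/2 = 0.5, v̄ = (0.56+0.91)/2 = 0.735 → q = 3.4×0.5×0.735 = 1.250 m³/s
Panel 4-5: Δb = 2.3 m, d̄ = (0.61+0.66)/2 = 0.635, v̄ = (0.91+0.82)/2 = 0.865 → q = 2.3×0.635×0.865 = 1.263 m³/s
Panel 5-6: Δb = 15 m, d̄ = (0.66+0.13)/2 = 0.395, v̄ = (0.82+0.28)/2 = 0.55 → q = 15×0.395×0.55 = 3.259 m³/s
Q = Σ q = 6.490 m³/s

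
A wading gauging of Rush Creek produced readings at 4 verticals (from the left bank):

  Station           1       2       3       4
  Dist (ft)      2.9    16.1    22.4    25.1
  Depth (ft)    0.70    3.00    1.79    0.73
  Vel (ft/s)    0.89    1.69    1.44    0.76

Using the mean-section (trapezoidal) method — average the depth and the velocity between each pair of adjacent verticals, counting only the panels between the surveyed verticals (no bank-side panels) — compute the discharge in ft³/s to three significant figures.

58.9 ft³/s

Panel 1-2: Δb = 13.2 ft, d̄ = (0.70+3.00)/2 = 1.85, v̄ = (0.89+1.69)/2 = 1.29 → q = 13.2×1.85×1.29 = 31.50 ft³/s
Panel 2-3: Δb = 6.3 ft, d̄ = (3.00+1.79)/2 = 2.395, v̄ = (1.69+1.44)/2 = 1.565 → q = 6.3×2.395×1.565 = 23.61 ft³/s
Panel 3-4: Δb = 2.7 ft, d̄ = (1.79+0.73)/2 = 1.26, v̄ = (1.44+0.76)/2 = 1.1 → q = 2.7×1.26×1.1 = 3.742 ft³/s
Q = Σ q = 58.86 ft³/s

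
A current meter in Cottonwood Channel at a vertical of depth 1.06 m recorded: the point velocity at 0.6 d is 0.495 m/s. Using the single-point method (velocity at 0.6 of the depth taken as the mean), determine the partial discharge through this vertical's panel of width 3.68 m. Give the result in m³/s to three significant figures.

v̄ = v₀.₆ = 0.495 m/s
q = v̄ × d × w = 0.4950 × 1.06 × 3.68 = 1.931 m³/s

1.93 m³/s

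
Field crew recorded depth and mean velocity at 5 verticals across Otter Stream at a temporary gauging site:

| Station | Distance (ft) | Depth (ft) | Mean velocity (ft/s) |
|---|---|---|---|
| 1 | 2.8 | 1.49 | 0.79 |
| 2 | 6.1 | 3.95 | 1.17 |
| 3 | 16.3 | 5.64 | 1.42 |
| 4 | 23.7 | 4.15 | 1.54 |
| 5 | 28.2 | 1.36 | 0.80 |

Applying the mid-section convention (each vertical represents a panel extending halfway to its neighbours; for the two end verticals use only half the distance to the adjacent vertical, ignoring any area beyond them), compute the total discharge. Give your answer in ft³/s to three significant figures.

144 ft³/s

w_1 = (6.1 − 2.8)/2 = 1.65 ft; q_1 = 0.79 × 1.49 × 1.65 = 1.942 ft³/s
w_2 = (16.3 − 2.8)/2 = 6.75 ft; q_2 = 1.17 × 3.95 × 6.75 = 31.20 ft³/s
w_3 = (23.7 − 6.1)/2 = 8.8 ft; q_3 = 1.42 × 5.64 × 8.8 = 70.48 ft³/s
w_4 = (28.2 − 16.3)/2 = 5.95 ft; q_4 = 1.54 × 4.15 × 5.95 = 38.03 ft³/s
w_5 = (28.2 − 23.7)/2 = 2.25 ft; q_5 = 0.80 × 1.36 × 2.25 = 2.448 ft³/s
Q = Σ qᵢ = 144.1 ft³/s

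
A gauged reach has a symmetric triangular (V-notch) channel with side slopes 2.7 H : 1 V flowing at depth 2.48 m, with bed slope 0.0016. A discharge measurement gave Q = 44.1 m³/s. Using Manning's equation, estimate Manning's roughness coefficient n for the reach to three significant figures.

A = z·y² = 2.7×2.48² = 16.61 m²
P = 2y√(1+z²) = 2×2.48×√(1+2.7²) = 14.28 m
R = A/P = 16.61/14.28 = 1.163 m
n = (1/Q)·A·R^(2/3)·S^(1/2) = (1/44.1) × 16.61 × 1.106 × 0.04000 = 0.01666

0.0167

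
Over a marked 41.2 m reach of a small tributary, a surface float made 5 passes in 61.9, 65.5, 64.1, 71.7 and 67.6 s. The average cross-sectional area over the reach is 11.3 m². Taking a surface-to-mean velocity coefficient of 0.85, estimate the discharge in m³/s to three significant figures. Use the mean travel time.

5.98 m³/s

t̄ = (61.9 + 65.5 + 64.1 + 71.7 + 67.6) / 5 = 66.16 s
v_surface = L / t̄ = 41.2 / 66.16 = 0.6227 m/s
v_mean = 0.85 × 0.6227 = 0.5293 m/s
Q = A × v_mean = 11.3 × 0.5293 = 5.981 m³/s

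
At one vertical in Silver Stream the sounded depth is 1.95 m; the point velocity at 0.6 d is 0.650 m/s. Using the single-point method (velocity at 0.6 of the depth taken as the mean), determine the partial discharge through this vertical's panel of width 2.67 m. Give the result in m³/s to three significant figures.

3.38 m³/s

v̄ = v₀.₆ = 0.650 m/s
q = v̄ × d × w = 0.6500 × 1.95 × 2.67 = 3.384 m³/s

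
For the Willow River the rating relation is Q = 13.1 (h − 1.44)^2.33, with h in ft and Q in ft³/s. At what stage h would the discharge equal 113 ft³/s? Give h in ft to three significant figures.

3.96 ft

h − h₀ = (Q/C)^(1/b) = (113/13.1)^(1/2.33) = 2.521 ft
h = 1.44 + 2.521 = 3.961 ft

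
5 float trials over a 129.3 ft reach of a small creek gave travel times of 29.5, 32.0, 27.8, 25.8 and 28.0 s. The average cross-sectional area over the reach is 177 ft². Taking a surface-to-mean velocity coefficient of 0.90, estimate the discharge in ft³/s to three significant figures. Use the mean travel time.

720 ft³/s

t̄ = (29.5 + 32.0 + 27.8 + 25.8 + 28.0) / 5 = 28.62 s
v_surface = L / t̄ = 129.3 / 28.62 = 4.518 ft/s
v_mean = 0.90 × 4.518 = 4.066 ft/s
Q = A × v_mean = 177 × 4.066 = 719.7 ft³/s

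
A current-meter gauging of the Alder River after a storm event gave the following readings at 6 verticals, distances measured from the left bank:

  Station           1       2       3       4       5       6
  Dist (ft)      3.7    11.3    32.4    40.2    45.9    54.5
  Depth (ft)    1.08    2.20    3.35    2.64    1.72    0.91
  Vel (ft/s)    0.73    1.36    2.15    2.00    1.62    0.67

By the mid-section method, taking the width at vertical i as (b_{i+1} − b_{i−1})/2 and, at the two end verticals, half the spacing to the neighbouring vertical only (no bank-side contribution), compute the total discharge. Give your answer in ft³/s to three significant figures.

w_1 = (11.3 − 3.7)/2 = 3.8 ft; q_1 = 0.73 × 1.08 × 3.8 = 2.996 ft³/s
w_2 = (32.4 − 3.7)/2 = 14.35 ft; q_2 = 1.36 × 2.20 × 14.35 = 42.94 ft³/s
w_3 = (40.2 − 11.3)/2 = 14.45 ft; q_3 = 2.15 × 3.35 × 14.45 = 104.1 ft³/s
w_4 = (45.9 − 32.4)/2 = 6.75 ft; q_4 = 2.00 × 2.64 × 6.75 = 35.64 ft³/s
w_5 = (54.5 − 40.2)/2 = 7.15 ft; q_5 = 1.62 × 1.72 × 7.15 = 19.92 ft³/s
w_6 = (54.5 − 45.9)/2 = 4.3 ft; q_6 = 0.67 × 0.91 × 4.3 = 2.622 ft³/s
Q = Σ qᵢ = 208.2 ft³/s

208 ft³/s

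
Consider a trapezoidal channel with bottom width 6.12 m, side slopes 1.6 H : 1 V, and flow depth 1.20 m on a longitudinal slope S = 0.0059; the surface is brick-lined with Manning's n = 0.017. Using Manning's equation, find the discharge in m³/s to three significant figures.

40.8 m³/s

A = (b + z·y)·y = (6.12 + 1.6×1.20)×1.20 = 9.648 m²
P = b + 2y√(1+z²) = 6.12 + 2×1.20×√(1+1.6²) = 10.65 m
R = A/P = 9.648/10.65 = 0.9061 m
Q = (1/n)·A·R^(2/3)·S^(1/2) = (1/0.017) × 9.648 × 0.9061^(2/3) × 0.0059^(1/2) = 40.82 m³/s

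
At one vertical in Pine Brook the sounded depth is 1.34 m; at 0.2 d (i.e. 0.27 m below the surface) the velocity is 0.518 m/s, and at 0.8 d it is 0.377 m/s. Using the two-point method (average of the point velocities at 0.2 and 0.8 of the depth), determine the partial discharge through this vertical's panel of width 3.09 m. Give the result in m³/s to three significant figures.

v̄ = (0.518 + 0.377) / 2 = 0.4475 m/s
q = v̄ × d × w = 0.4475 × 1.34 × 3.09 = 1.853 m³/s

1.85 m³/s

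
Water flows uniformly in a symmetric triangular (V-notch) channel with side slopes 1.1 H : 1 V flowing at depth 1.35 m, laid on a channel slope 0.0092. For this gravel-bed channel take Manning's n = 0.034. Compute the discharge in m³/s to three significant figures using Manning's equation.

3.56 m³/s

A = z·y² = 1.1×1.35² = 2.005 m²
P = 2y√(1+z²) = 2×1.35×√(1+1.1²) = 4.014 m
R = A/P = 2.005/4.014 = 0.4995 m
Q = (1/n)·A·R^(2/3)·S^(1/2) = (1/0.034) × 2.005 × 0.4995^(2/3) × 0.0092^(1/2) = 3.560 m³/s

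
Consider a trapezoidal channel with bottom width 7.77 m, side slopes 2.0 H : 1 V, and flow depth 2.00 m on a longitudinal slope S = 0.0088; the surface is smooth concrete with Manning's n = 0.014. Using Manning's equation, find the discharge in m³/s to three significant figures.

A = (b + z·y)·y = (7.77 + 2.0×2.00)×2.00 = 23.54 m²
P = b + 2y√(1+z²) = 7.77 + 2×2.00×√(1+2.0²) = 16.71 m
R = A/P = 23.54/16.71 = 1.408 m
Q = (1/n)·A·R^(2/3)·S^(1/2) = (1/0.014) × 23.54 × 1.408^(2/3) × 0.0088^(1/2) = 198.2 m³/s

198 m³/s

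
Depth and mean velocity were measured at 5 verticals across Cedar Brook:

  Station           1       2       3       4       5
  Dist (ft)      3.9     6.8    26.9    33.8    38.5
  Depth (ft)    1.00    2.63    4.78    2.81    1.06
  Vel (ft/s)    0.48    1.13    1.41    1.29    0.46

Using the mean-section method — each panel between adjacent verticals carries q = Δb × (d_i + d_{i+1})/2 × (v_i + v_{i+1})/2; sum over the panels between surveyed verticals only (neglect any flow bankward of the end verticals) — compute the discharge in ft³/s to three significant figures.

142 ft³/s

Panel 1-2: Δb = 2.9 ft, d̄ = (1.00+2.63)/2 = 1.815, v̄ = (0.48+1.13)/2 = 0.805 → q = 2.9×1.815×0.805 = 4.237 ft³/s
Panel 2-3: Δb = 20.1 ft, d̄ = (2.63+4.78)/2 = 3.705, v̄ = (1.13+1.41)/2 = 1.27 → q = 20.1×3.705×1.27 = 94.58 ft³/s
Panel 3-4: Δb = 6.9 ft, d̄ = (4.78+2.81)/2 = 3.795, v̄ = (1.41+1.29)/2 = 1.35 → q = 6.9×3.795×1.35 = 35.35 ft³/s
Panel 4-5: Δb = 4.7 ft, d̄ = (2.81+1.06)/2 = 1.935, v̄ = (1.29+0.46)/2 = 0.875 → q = 4.7×1.935×0.875 = 7.958 ft³/s
Q = Σ q = 142.1 ft³/s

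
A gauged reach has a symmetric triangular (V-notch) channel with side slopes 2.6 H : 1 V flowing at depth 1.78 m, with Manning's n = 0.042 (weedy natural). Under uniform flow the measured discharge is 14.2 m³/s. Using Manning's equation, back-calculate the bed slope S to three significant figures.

A = z·y² = 2.6×1.78² = 8.238 m²
P = 2y√(1+z²) = 2×1.78×√(1+2.6²) = 9.917 m
R = A/P = 8.238/9.917 = 0.8307 m
S = (Q·n / (1·A·R^(2/3)))² = (14.2×0.042 / (1×8.238×0.8837))² = 0.006712

0.00671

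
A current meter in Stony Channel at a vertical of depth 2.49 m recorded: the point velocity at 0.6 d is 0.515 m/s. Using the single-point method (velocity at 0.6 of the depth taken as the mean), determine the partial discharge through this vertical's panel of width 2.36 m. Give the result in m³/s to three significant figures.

3.03 m³/s

v̄ = v₀.₆ = 0.515 m/s
q = v̄ × d × w = 0.5150 × 2.49 × 2.36 = 3.026 m³/s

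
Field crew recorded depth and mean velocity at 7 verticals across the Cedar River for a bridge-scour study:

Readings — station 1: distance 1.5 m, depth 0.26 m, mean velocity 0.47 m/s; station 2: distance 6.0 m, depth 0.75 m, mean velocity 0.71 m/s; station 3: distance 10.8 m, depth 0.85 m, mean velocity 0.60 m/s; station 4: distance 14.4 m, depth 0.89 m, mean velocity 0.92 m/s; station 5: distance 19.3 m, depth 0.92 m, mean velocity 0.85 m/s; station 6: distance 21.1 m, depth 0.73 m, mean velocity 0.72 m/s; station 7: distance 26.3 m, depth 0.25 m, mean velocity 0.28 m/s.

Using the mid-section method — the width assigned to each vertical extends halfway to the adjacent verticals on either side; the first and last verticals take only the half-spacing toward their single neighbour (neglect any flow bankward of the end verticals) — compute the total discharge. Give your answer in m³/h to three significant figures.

w_1 = (6.0 − 1.5)/2 = 2.25 m; q_1 = 0.47 × 0.26 × 2.25 = 0.2750 m³/s
w_2 = (10.8 − 1.5)/2 = 4.65 m; q_2 = 0.71 × 0.75 × 4.65 = 2.476 m³/s
w_3 = (14.4 − 6.0)/2 = 4.2 m; q_3 = 0.60 × 0.85 × 4.2 = 2.142 m³/s
w_4 = (19.3 − 10.8)/2 = 4.25 m; q_4 = 0.92 × 0.89 × 4.25 = 3.480 m³/s
w_5 = (21.1 − 14.4)/2 = 3.35 m; q_5 = 0.85 × 0.92 × 3.35 = 2.620 m³/s
w_6 = (26.3 − 19.3)/2 = 3.5 m; q_6 = 0.72 × 0.73 × 3.5 = 1.840 m³/s
w_7 = (26.3 − 21.1)/2 = 2.6 m; q_7 = 0.28 × 0.25 × 2.6 = 0.1820 m³/s
Q = Σ qᵢ = 13.01 m³/s
= 13.01 × 3600 = 46850 m³/h

46900 m³/h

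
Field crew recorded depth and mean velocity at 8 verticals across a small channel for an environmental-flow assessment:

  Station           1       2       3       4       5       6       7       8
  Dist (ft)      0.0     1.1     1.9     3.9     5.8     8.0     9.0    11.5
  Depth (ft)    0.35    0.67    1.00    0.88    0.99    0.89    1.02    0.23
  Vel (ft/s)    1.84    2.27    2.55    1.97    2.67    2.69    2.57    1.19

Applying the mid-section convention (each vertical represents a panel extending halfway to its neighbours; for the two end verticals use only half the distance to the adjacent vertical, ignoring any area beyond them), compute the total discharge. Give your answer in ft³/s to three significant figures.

w_1 = (1.1 − 0.0)/2 = 0.55 ft; q_1 = 1.84 × 0.35 × 0.55 = 0.3542 ft³/s
w_2 = (1.9 − 0.0)/2 = 0.95 ft; q_2 = 2.27 × 0.67 × 0.95 = 1.445 ft³/s
w_3 = (3.9 − 1.1)/2 = 1.4 ft; q_3 = 2.55 × 1.00 × 1.4 = 3.570 ft³/s
w_4 = (5.8 − 1.9)/2 = 1.95 ft; q_4 = 1.97 × 0.88 × 1.95 = 3.381 ft³/s
w_5 = (8.0 − 3.9)/2 = 2.05 ft; q_5 = 2.67 × 0.99 × 2.05 = 5.419 ft³/s
w_6 = (9.0 − 5.8)/2 = 1.6 ft; q_6 = 2.69 × 0.89 × 1.6 = 3.831 ft³/s
w_7 = (11.5 − 8.0)/2 = 1.75 ft; q_7 = 2.57 × 1.02 × 1.75 = 4.587 ft³/s
w_8 = (11.5 − 9.0)/2 = 1.25 ft; q_8 = 1.19 × 0.23 × 1.25 = 0.3421 ft³/s
Q = Σ qᵢ = 22.93 ft³/s

22.9 ft³/s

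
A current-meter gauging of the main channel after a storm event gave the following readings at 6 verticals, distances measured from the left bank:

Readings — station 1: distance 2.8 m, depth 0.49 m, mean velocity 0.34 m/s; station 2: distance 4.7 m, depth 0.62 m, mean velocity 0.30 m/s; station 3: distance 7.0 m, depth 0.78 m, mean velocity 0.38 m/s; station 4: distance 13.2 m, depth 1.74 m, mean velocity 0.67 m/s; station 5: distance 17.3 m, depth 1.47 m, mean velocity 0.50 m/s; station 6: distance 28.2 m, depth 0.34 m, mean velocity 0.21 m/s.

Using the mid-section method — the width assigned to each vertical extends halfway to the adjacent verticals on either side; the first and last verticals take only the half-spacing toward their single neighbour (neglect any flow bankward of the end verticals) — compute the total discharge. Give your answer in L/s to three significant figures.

13700 L/s

w_1 = (4.7 − 2.8)/2 = 0.95 m; q_1 = 0.34 × 0.49 × 0.95 = 0.1583 m³/s
w_2 = (7.0 − 2.8)/2 = 2.1 m; q_2 = 0.30 × 0.62 × 2.1 = 0.3906 m³/s
w_3 = (13.2 − 4.7)/2 = 4.25 m; q_3 = 0.38 × 0.78 × 4.25 = 1.260 m³/s
w_4 = (17.3 − 7.0)/2 = 5.15 m; q_4 = 0.67 × 1.74 × 5.15 = 6.004 m³/s
w_5 = (28.2 − 13.2)/2 = 7.5 m; q_5 = 0.50 × 1.47 × 7.5 = 5.513 m³/s
w_6 = (28.2 − 17.3)/2 = 5.45 m; q_6 = 0.21 × 0.34 × 5.45 = 0.3891 m³/s
Q = Σ qᵢ = 13.71 m³/s
= 13.71 × 1000 = 13710 L/s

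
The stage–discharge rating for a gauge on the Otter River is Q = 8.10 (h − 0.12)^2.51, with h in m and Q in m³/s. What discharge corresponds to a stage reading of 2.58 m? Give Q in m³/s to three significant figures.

77.6 m³/s

Q = 8.10 × (2.58 − 0.12)^2.51 = 8.10 × 2.46^2.51 = 77.58 m³/s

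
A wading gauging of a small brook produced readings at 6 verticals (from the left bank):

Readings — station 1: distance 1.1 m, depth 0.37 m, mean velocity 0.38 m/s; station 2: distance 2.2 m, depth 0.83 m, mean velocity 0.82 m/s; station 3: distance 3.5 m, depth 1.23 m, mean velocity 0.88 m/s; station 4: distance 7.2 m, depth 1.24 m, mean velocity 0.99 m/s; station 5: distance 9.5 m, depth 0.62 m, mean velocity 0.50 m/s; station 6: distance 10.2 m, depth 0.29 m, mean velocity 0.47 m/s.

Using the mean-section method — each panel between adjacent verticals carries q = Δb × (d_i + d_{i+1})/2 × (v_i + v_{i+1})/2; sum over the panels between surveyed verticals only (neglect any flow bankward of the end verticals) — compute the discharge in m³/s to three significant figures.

Panel 1-2: Δb = 1.1 m, d̄ = (0.37+0.83)/2 = 0.6, v̄ = (0.38+0.82)/2 = 0.6 → q = 1.1×0.6×0.6 = 0.3960 m³/s
Panel 2-3: Δb = 1.3 m, d̄ = (0.83+1.23)/2 = 1.03, v̄ = (0.82+0.88)/2 = 0.85 → q = 1.3×1.03×0.85 = 1.138 m³/s
Panel 3-4: Δb = 3.7 m, d̄ = (1.23+1.24)/2 = 1.235, v̄ = (0.88+0.99)/2 = 0.935 → q = 3.7×1.235×0.935 = 4.272 m³/s
Panel 4-5: Δb = 2.3 m, d̄ = (1.24+0.62)/2 = 0.93, v̄ = (0.99+0.50)/2 = 0.745 → q = 2.3×0.93×0.745 = 1.594 m³/s
Panel 5-6: Δb = 0.7 m, d̄ = (0.62+0.29)/2 = 0.455, v̄ = (0.50+0.47)/2 = 0.485 → q = 0.7×0.455×0.485 = 0.1545 m³/s
Q = Σ q = 7.555 m³/s

7.55 m³/s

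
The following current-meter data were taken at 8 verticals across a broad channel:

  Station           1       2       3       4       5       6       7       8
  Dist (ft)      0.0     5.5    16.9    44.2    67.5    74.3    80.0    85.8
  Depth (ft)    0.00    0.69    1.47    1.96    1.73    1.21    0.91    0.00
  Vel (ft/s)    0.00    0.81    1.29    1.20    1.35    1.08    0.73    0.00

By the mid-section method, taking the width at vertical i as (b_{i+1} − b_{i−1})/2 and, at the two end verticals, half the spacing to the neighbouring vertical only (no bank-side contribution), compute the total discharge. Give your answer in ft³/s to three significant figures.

w_2 = (16.9 − 0.0)/2 = 8.45 ft; q_2 = 0.81 × 0.69 × 8.45 = 4.723 ft³/s
w_3 = (44.2 − 5.5)/2 = 19.35 ft; q_3 = 1.29 × 1.47 × 19.35 = 36.69 ft³/s
w_4 = (67.5 − 16.9)/2 = 25.3 ft; q_4 = 1.20 × 1.96 × 25.3 = 59.51 ft³/s
w_5 = (74.3 − 44.2)/2 = 15.05 ft; q_5 = 1.35 × 1.73 × 15.05 = 35.15 ft³/s
w_6 = (80.0 − 67.5)/2 = 6.25 ft; q_6 = 1.08 × 1.21 × 6.25 = 8.168 ft³/s
w_7 = (85.8 − 74.3)/2 = 5.75 ft; q_7 = 0.73 × 0.91 × 5.75 = 3.820 ft³/s
Stations 1, 8 contribute zero (depth or velocity is 0).
Q = Σ qᵢ = 148.1 ft³/s

148 ft³/s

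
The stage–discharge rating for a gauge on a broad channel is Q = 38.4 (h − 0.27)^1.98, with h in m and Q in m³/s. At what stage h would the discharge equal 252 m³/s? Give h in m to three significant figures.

2.86 m

h − h₀ = (Q/C)^(1/b) = (252/38.4)^(1/1.98) = 2.586 m
h = 0.27 + 2.586 = 2.856 m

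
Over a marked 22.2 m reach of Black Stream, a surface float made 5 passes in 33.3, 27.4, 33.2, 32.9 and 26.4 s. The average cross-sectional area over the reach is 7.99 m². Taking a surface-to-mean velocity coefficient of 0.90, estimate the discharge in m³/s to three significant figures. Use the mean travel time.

t̄ = (33.3 + 27.4 + 33.2 + 32.9 + 26.4) / 5 = 30.64 s
v_surface = L / t̄ = 22.2 / 30.64 = 0.7245 m/s
v_mean = 0.90 × 0.7245 = 0.6521 m/s
Q = A × v_mean = 7.99 × 0.6521 = 5.210 m³/s

5.21 m³/s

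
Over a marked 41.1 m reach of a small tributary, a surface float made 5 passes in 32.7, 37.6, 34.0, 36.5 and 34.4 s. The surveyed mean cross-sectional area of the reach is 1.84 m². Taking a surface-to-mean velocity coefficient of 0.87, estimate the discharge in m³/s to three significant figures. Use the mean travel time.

1.88 m³/s

t̄ = (32.7 + 37.6 + 34.0 + 36.5 + 34.4) / 5 = 35.04 s
v_surface = L / t̄ = 41.1 / 35.04 = 1.173 m/s
v_mean = 0.87 × 1.173 = 1.020 m/s
Q = A × v_mean = 1.84 × 1.020 = 1.878 m³/s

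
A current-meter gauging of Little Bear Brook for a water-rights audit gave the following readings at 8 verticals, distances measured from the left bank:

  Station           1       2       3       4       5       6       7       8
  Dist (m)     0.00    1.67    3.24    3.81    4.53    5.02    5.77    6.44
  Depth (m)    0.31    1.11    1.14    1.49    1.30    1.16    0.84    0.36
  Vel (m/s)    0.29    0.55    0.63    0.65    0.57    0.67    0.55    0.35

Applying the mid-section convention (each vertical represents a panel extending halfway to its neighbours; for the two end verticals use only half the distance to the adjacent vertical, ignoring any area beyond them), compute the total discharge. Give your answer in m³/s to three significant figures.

3.76 m³/s

w_1 = (1.67 − 0.00)/2 = 0.835 m; q_1 = 0.29 × 0.31 × 0.835 = 0.07507 m³/s
w_2 = (3.24 − 0.00)/2 = 1.62 m; q_2 = 0.55 × 1.11 × 1.62 = 0.9890 m³/s
w_3 = (3.81 − 1.67)/2 = 1.07 m; q_3 = 0.63 × 1.14 × 1.07 = 0.7685 m³/s
w_4 = (4.53 − 3.24)/2 = 0.645 m; q_4 = 0.65 × 1.49 × 0.645 = 0.6247 m³/s
w_5 = (5.02 − 3.81)/2 = 0.605 m; q_5 = 0.57 × 1.30 × 0.605 = 0.4483 m³/s
w_6 = (5.77 − 4.53)/2 = 0.62 m; q_6 = 0.67 × 1.16 × 0.62 = 0.4819 m³/s
w_7 = (6.44 − 5.02)/2 = 0.71 m; q_7 = 0.55 × 0.84 × 0.71 = 0.3280 m³/s
w_8 = (6.44 − 5.77)/2 = 0.335 m; q_8 = 0.35 × 0.36 × 0.335 = 0.04221 m³/s
Q = Σ qᵢ = 3.758 m³/s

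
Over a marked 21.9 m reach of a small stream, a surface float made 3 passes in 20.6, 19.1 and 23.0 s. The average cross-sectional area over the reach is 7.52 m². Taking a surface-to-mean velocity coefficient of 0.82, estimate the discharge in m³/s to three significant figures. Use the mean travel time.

t̄ = (20.6 + 19.1 + 23.0) / 3 = 20.9 s
v_surface = L / t̄ = 21.9 / 20.9 = 1.048 m/s
v_mean = 0.82 × 1.048 = 0.8592 m/s
Q = A × v_mean = 7.52 × 0.8592 = 6.461 m³/s

6.46 m³/s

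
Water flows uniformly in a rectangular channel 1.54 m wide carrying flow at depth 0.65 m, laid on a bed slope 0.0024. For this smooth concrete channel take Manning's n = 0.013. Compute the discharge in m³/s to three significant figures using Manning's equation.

A = b·y = 1.54 × 0.65 = 1.001 m²
P = b + 2y = 1.54 + 2×0.65 = 2.840 m
R = A/P = 1.001/2.840 = 0.3525 m
Q = (1/n)·A·R^(2/3)·S^(1/2) = (1/0.013) × 1.001 × 0.3525^(2/3) × 0.0024^(1/2) = 1.882 m³/s

1.88 m³/s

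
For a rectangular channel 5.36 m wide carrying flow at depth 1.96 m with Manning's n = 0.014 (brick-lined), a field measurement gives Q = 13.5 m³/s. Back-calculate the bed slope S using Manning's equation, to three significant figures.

0.000274

A = b·y = 5.36 × 1.96 = 10.51 m²
P = b + 2y = 5.36 + 2×1.96 = 9.280 m
R = A/P = 10.51/9.280 = 1.132 m
S = (Q·n / (1·A·R^(2/3)))² = (13.5×0.014 / (1×10.51×1.086))² = 0.0002743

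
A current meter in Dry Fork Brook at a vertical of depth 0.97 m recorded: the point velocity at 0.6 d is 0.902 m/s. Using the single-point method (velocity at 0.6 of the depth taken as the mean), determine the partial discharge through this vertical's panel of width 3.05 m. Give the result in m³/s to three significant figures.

v̄ = v₀.₆ = 0.902 m/s
q = v̄ × d × w = 0.9020 × 0.97 × 3.05 = 2.669 m³/s

2.67 m³/s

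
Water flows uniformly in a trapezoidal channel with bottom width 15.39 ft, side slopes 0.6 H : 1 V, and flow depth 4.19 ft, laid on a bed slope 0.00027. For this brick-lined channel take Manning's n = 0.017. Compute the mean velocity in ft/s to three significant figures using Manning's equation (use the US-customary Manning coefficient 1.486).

A = (b + z·y)·y = (15.39 + 0.6×4.19)×4.19 = 75.02 ft²
P = b + 2y√(1+z²) = 15.39 + 2×4.19×√(1+0.6²) = 25.16 ft
R = A/P = 75.02/25.16 = 2.981 ft
Q = (1.486/n)·A·R^(2/3)·S^(1/2) = (1.486/0.017) × 75.02 × 2.981^(2/3) × 0.00027^(1/2) = 223.2 ft³/s
V = Q/A = 223.2/75.02 = 2.975 ft/s

2.98 ft/s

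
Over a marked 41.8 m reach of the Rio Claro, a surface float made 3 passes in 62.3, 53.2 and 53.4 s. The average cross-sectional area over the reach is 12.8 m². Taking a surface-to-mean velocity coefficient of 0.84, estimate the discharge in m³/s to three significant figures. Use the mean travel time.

t̄ = (62.3 + 53.2 + 53.4) / 3 = 56.3 s
v_surface = L / t̄ = 41.8 / 56.3 = 0.7425 m/s
v_mean = 0.84 × 0.7425 = 0.6237 m/s
Q = A × v_mean = 12.8 × 0.6237 = 7.983 m³/s

7.98 m³/s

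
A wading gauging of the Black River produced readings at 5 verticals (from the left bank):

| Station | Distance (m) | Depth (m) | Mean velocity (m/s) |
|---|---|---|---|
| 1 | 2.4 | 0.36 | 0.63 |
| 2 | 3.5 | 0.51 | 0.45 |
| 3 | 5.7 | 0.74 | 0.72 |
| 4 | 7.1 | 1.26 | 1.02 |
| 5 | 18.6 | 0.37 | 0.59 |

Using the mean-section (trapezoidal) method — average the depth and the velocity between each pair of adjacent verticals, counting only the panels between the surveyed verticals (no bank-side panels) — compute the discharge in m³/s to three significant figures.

Panel 1-2: Δb = 1.1 m, d̄ = (0.36+0.51)/2 = 0.435, v̄ = (0.63+0.45)/2 = 0.54 → q = 1.1×0.435×0.54 = 0.2584 m³/s
Panel 2-3: Δb = 2.2 m, d̄ = (0.51+0.74)/2 = 0.625, v̄ = (0.45+0.72)/2 = 0.585 → q = 2.2×0.625×0.585 = 0.8044 m³/s
Panel 3-4: Δb = 1.4 m, d̄ = (0.74+1.26)/2 = 1, v̄ = (0.72+1.02)/2 = 0.87 → q = 1.4×1×0.87 = 1.218 m³/s
Panel 4-5: Δb = 11.5 m, d̄ = (1.26+0.37)/2 = 0.815, v̄ = (1.02+0.59)/2 = 0.805 → q = 11.5×0.815×0.805 = 7.545 m³/s
Q = Σ q = 9.826 m³/s

9.83 m³/s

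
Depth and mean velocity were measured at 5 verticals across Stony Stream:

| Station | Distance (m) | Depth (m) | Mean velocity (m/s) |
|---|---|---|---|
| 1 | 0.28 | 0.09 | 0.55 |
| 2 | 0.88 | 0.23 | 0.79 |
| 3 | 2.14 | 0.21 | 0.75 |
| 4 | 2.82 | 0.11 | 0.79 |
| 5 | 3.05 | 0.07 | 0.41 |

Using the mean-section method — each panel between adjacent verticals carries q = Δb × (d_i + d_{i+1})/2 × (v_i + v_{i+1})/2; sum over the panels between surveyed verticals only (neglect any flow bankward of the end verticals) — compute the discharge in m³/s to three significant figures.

0.374 m³/s

Panel 1-2: Δb = 0.6 m, d̄ = (0.09+0.23)/2 = 0.16, v̄ = (0.55+0.79)/2 = 0.67 → q = 0.6×0.16×0.67 = 0.06432 m³/s
Panel 2-3: Δb = 1.26 m, d̄ = (0.23+0.21)/2 = 0.22, v̄ = (0.79+0.75)/2 = 0.77 → q = 1.26×0.22×0.77 = 0.2134 m³/s
Panel 3-4: Δb = 0.68 m, d̄ = (0.21+0.11)/2 = 0.16, v̄ = (0.75+0.79)/2 = 0.77 → q = 0.68×0.16×0.77 = 0.08378 m³/s
Panel 4-5: Δb = 0.23 m, d̄ = (0.11+0.07)/2 = 0.09, v̄ = (0.79+0.41)/2 = 0.6 → q = 0.23×0.09×0.6 = 0.01242 m³/s
Q = Σ q = 0.3740 m³/s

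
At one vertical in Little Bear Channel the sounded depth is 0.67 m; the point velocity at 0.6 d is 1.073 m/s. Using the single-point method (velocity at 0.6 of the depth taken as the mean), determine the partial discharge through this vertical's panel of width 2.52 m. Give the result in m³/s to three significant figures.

v̄ = v₀.₆ = 1.073 m/s
q = v̄ × d × w = 1.073 × 0.67 × 2.52 = 1.812 m³/s

1.81 m³/s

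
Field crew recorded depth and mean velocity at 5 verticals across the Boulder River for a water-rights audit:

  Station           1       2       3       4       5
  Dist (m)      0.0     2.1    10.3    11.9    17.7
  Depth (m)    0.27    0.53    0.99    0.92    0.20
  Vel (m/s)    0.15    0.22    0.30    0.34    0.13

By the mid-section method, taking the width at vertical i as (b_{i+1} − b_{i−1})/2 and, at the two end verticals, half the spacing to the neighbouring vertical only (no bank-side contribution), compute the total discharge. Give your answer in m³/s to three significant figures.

3.33 m³/s

w_1 = (2.1 − 0.0)/2 = 1.05 m; q_1 = 0.15 × 0.27 × 1.05 = 0.04253 m³/s
w_2 = (10.3 − 0.0)/2 = 5.15 m; q_2 = 0.22 × 0.53 × 5.15 = 0.6005 m³/s
w_3 = (11.9 − 2.1)/2 = 4.9 m; q_3 = 0.30 × 0.99 × 4.9 = 1.455 m³/s
w_4 = (17.7 − 10.3)/2 = 3.7 m; q_4 = 0.34 × 0.92 × 3.7 = 1.157 m³/s
w_5 = (17.7 − 11.9)/2 = 2.9 m; q_5 = 0.13 × 0.20 × 2.9 = 0.07540 m³/s
Q = Σ qᵢ = 3.331 m³/s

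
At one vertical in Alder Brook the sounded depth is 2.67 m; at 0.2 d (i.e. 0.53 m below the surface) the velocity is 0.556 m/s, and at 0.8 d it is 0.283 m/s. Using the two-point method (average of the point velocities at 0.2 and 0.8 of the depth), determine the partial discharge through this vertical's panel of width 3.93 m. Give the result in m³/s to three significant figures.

4.40 m³/s

v̄ = (0.556 + 0.283) / 2 = 0.4195 m/s
q = v̄ × d × w = 0.4195 × 2.67 × 3.93 = 4.402 m³/s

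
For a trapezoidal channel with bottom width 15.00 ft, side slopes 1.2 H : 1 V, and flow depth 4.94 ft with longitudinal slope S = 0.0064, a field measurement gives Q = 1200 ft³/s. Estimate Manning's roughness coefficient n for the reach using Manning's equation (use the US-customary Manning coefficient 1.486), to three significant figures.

A = (b + z·y)·y = (15.00 + 1.2×4.94)×4.94 = 103.4 ft²
P = b + 2y√(1+z²) = 15.00 + 2×4.94×√(1+1.2²) = 30.43 ft
R = A/P = 103.4/30.43 = 3.397 ft
n = (1.486/Q)·A·R^(2/3)·S^(1/2) = (1.486/1200) × 103.4 × 2.260 × 0.08000 = 0.02314

0.0231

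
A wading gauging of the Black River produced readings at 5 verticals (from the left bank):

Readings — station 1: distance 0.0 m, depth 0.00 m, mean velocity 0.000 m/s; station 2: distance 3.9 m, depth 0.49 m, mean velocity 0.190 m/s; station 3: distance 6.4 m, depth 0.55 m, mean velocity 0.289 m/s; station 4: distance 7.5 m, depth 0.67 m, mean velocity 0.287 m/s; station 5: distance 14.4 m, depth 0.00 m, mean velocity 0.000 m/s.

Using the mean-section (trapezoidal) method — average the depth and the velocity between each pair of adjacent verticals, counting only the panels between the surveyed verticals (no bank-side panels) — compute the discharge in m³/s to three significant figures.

Panel 1-2: Δb = 3.9 m, d̄ = (0.00+0.49)/2 = 0.245, v̄ = (0.000+0.190)/2 = 0.095 → q = 3.9×0.245×0.095 = 0.09077 m³/s
Panel 2-3: Δb = 2.5 m, d̄ = (0.49+0.55)/2 = 0.52, v̄ = (0.190+0.289)/2 = 0.2395 → q = 2.5×0.52×0.2395 = 0.3114 m³/s
Panel 3-4: Δb = 1.1 m, d̄ = (0.55+0.67)/2 = 0.61, v̄ = (0.289+0.287)/2 = 0.288 → q = 1.1×0.61×0.288 = 0.1932 m³/s
Panel 4-5: Δb = 6.9 m, d̄ = (0.67+0.00)/2 = 0.335, v̄ = (0.287+0.000)/2 = 0.1435 → q = 6.9×0.335×0.1435 = 0.3317 m³/s
Q = Σ q = 0.9271 m³/s

0.927 m³/s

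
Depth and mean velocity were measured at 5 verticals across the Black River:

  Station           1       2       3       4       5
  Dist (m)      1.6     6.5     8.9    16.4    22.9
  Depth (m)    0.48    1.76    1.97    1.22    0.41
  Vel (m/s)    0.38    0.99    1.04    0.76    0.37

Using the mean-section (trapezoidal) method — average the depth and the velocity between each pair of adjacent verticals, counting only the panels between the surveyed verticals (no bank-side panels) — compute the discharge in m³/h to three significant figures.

Panel 1-2: Δb = 4.9 m, d̄ = (0.48+1.76)/2 = 1.12, v̄ = (0.38+0.99)/2 = 0.685 → q = 4.9×1.12×0.685 = 3.759 m³/s
Panel 2-3: Δb = 2.4 m, d̄ = (1.76+1.97)/2 = 1.865, v̄ = (0.99+1.04)/2 = 1.015 → q = 2.4×1.865×1.015 = 4.543 m³/s
Panel 3-4: Δb = 7.5 m, d̄ = (1.97+1.22)/2 = 1.595, v̄ = (1.04+0.76)/2 = 0.9 → q = 7.5×1.595×0.9 = 10.77 m³/s
Panel 4-5: Δb = 6.5 m, d̄ = (1.22+0.41)/2 = 0.815, v̄ = (0.76+0.37)/2 = 0.565 → q = 6.5×0.815×0.565 = 2.993 m³/s
Q = Σ q = 22.06 m³/s
= 22.06 × 3600 = 79420 m³/h

79400 m³/h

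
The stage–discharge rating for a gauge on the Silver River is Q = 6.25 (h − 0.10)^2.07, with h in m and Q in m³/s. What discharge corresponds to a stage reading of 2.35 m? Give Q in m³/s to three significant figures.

Q = 6.25 × (2.35 − 0.10)^2.07 = 6.25 × 2.25^2.07 = 33.49 m³/s

33.5 m³/s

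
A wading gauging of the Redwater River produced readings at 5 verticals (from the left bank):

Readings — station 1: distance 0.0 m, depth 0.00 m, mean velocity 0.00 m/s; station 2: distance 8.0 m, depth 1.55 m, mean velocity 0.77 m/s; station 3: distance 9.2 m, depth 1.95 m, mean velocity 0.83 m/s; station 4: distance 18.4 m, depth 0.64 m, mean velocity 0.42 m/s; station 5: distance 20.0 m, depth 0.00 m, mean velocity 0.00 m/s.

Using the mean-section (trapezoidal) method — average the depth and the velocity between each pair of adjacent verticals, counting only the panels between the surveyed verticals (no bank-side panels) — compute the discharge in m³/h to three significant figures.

41800 m³/h

Panel 1-2: Δb = 8 m, d̄ = (0.00+1.55)/2 = 0.775, v̄ = (0.00+0.77)/2 = 0.385 → q = 8×0.775×0.385 = 2.387 m³/s
Panel 2-3: Δb = 1.2 m, d̄ = (1.55+1.95)/2 = 1.75, v̄ = (0.77+0.83)/2 = 0.8 → q = 1.2×1.75×0.8 = 1.680 m³/s
Panel 3-4: Δb = 9.2 m, d̄ = (1.95+0.64)/2 = 1.295, v̄ = (0.83+0.42)/2 = 0.625 → q = 9.2×1.295×0.625 = 7.446 m³/s
Panel 4-5: Δb = 1.6 m, d̄ = (0.64+0.00)/2 = 0.32, v̄ = (0.42+0.00)/2 = 0.21 → q = 1.6×0.32×0.21 = 0.1075 m³/s
Q = Σ q = 11.62 m³/s
= 11.62 × 3600 = 41830 m³/h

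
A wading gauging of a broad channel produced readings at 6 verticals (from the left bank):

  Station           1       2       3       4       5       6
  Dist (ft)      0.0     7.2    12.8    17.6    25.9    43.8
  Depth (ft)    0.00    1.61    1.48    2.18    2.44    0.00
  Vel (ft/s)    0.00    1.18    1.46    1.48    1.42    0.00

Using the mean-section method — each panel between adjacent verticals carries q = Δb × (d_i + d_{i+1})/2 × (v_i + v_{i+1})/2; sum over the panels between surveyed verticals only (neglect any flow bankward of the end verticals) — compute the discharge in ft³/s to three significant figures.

71.1 ft³/s

Panel 1-2: Δb = 7.2 ft, d̄ = (0.00+1.61)/2 = 0.805, v̄ = (0.00+1.18)/2 = 0.59 → q = 7.2×0.805×0.59 = 3.420 ft³/s
Panel 2-3: Δb = 5.6 ft, d̄ = (1.61+1.48)/2 = 1.545, v̄ = (1.18+1.46)/2 = 1.32 → q = 5.6×1.545×1.32 = 11.42 ft³/s
Panel 3-4: Δb = 4.8 ft, d̄ = (1.48+2.18)/2 = 1.83, v̄ = (1.46+1.48)/2 = 1.47 → q = 4.8×1.83×1.47 = 12.91 ft³/s
Panel 4-5: Δb = 8.3 ft, d̄ = (2.18+2.44)/2 = 2.31, v̄ = (1.48+1.42)/2 = 1.45 → q = 8.3×2.31×1.45 = 27.80 ft³/s
Panel 5-6: Δb = 17.9 ft, d̄ = (2.44+0.00)/2 = 1.22, v̄ = (1.42+0.00)/2 = 0.71 → q = 17.9×1.22×0.71 = 15.50 ft³/s
Q = Σ q = 71.06 ft³/s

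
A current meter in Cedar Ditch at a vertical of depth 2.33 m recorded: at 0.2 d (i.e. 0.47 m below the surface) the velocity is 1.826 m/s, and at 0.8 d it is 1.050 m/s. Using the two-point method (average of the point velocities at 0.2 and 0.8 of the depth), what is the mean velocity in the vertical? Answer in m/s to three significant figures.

v̄ = (1.826 + 1.050) / 2 = 1.438 m/s

1.44 m/s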